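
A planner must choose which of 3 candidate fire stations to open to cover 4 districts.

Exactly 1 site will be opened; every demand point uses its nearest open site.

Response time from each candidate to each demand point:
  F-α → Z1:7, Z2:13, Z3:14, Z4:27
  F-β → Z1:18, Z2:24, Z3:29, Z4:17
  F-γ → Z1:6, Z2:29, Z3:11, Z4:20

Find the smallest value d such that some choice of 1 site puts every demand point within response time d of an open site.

Open {F-α}.
  Farthest demand point is Z4 at response time 27 (to F-α); all others are ≤ 27.
With {F-β} the worst case is 29.
With {F-γ} the worst case is 29.
No size-1 selection achieves below 27.

27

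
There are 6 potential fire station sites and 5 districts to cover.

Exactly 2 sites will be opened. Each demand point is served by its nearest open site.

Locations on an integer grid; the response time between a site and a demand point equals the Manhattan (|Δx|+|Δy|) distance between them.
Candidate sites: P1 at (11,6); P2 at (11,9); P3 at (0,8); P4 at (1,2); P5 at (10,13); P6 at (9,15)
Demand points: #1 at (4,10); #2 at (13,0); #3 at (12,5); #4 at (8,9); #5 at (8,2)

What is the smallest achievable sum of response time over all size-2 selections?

28

Open {P1, P2}.
  #1→P2 8, #2→P1 8, #3→P1 2, #4→P2 3, #5→P1 7  ⇒ total 28.
Compare {P1, P3}: total 29.
Compare {P1, P5}: total 32.
No size-2 selection does better; minimum is 28.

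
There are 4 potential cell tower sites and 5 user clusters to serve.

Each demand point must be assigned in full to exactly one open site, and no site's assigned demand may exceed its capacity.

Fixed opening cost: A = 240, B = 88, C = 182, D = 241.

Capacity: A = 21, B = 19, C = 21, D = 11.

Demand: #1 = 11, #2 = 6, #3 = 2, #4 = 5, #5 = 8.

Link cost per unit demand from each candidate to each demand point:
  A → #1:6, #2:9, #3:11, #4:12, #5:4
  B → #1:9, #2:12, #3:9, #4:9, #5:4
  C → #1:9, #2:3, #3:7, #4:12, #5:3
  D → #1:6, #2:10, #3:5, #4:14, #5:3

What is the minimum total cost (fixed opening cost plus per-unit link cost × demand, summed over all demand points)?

Open {B, C}; cheapest assignment that respects the capacities:
  B (cap 19, load 16): #1, #4 — cost 11×9 + 5×9 = 144
  C (cap 21, load 16): #2, #3, #5 — cost 6×3 + 2×7 + 8×3 = 56
  Shipping 200, fixed 270 → total 470.
  Any other capacity-feasible assignment to {B, C} ships for at least 200.
Compare {A, B}: its best feasible assignment gives total 543.
Compare {A, C}: its best feasible assignment gives total 604.
Every other set of open sites that can feasibly serve all demand totals ≥ 543 even under its best assignment. Minimum: 470.

470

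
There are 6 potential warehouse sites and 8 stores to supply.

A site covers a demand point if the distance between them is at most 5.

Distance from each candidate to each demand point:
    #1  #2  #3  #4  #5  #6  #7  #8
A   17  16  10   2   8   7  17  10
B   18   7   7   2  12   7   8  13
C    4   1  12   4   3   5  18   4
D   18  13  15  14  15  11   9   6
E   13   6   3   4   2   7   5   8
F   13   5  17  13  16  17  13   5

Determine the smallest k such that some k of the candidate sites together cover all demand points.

2

Coverage sets (demand points within 5 of each site):
  A: {#4}
  B: {#4}
  C: {#1, #2, #4, #5, #6, #8}
  D: {}
  E: {#3, #4, #5, #7}
  F: {#2, #8}
No single site covers all 8 demand points.
But {C, E} covers everything, so the minimum is 2.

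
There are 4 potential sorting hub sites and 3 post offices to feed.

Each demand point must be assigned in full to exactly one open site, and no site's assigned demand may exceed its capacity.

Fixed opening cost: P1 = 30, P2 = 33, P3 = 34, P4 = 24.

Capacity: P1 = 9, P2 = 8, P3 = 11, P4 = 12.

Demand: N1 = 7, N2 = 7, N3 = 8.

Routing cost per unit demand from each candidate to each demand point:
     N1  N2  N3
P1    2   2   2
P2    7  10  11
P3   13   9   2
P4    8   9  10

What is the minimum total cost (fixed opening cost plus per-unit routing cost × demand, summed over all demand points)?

174

Open {P1, P3, P4}; cheapest assignment that respects the capacities:
  P1 (cap 9, load 7): N2 — cost 7×2 = 14
  P3 (cap 11, load 8): N3 — cost 8×2 = 16
  P4 (cap 12, load 7): N1 — cost 7×8 = 56
  Shipping 86, fixed 88 → total 174.
  Any other capacity-feasible assignment to {P1, P3, P4} ships for at least 86.
Compare {P1, P2, P3}: its best feasible assignment gives total 176.
Compare {P1, P2, P3, P4}: its best feasible assignment gives total 200.
Every other set of open sites that can feasibly serve all demand totals ≥ 176 even under its best assignment. Minimum: 174.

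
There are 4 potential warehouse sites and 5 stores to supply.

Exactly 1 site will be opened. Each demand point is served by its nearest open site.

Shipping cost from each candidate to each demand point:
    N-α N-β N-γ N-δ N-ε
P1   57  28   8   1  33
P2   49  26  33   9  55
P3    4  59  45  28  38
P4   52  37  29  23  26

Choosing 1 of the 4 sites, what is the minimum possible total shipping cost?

Open {P1}.
  N-α→P1 57, N-β→P1 28, N-γ→P1 8, N-δ→P1 1, N-ε→P1 33  ⇒ total 127.
Compare {P4}: total 167.
Compare {P2}: total 172.
No size-1 selection does better; minimum is 127.

127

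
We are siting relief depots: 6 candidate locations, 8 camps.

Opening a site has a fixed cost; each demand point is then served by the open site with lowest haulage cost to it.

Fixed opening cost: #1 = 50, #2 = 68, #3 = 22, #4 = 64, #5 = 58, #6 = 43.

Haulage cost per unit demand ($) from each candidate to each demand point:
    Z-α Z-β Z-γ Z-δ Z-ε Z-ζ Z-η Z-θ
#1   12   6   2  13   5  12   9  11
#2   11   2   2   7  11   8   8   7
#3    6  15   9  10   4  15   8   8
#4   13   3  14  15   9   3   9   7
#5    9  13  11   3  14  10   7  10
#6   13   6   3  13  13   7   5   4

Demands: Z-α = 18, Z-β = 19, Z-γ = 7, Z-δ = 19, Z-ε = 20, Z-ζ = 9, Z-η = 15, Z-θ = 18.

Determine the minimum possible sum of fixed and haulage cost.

Open {#3, #4, #5, #6}: assign each demand point to its cheapest open site.
  Z-α→#3 18×6=108, Z-β→#4 19×3=57, Z-γ→#6 7×3=21, Z-δ→#5 19×3=57, Z-ε→#3 20×4=80, Z-ζ→#4 9×3=27, Z-η→#6 15×5=75, Z-θ→#6 18×4=72
  haulage cost 497, fixed 187 → total 684.
Compare {#2, #3, #5, #6}: haulage cost 507 + fixed 191 = 698.
Compare {#3, #5, #6}: haulage cost 590 + fixed 123 = 713.
Compare {#2, #3, #6}: haulage cost 583 + fixed 133 = 716.
All other subsets cost ≥ 698. Minimum total cost: 684.

684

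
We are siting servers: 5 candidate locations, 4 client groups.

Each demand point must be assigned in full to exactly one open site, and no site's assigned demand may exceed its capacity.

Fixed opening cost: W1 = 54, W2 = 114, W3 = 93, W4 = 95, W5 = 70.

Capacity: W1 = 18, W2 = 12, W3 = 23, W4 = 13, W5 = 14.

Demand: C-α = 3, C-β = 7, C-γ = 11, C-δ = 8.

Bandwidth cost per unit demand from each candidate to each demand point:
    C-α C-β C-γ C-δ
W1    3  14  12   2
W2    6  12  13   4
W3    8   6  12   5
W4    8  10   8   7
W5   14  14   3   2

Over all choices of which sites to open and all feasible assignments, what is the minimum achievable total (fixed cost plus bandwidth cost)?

Open {W1, W5}; cheapest assignment that respects the capacities:
  W1 (cap 18, load 18): C-α, C-β, C-δ — cost 3×3 + 7×14 + 8×2 = 123
  W5 (cap 14, load 11): C-γ — cost 11×3 = 33
  Shipping 156, fixed 124 → total 280.
  Any other capacity-feasible assignment to {W1, W5} ships for at least 156.
Compare {W3, W5}: its best feasible assignment gives total 302.
Compare {W1, W3, W5}: its best feasible assignment gives total 317.
Every other set of open sites that can feasibly serve all demand totals ≥ 302 even under its best assignment. Minimum: 280.

280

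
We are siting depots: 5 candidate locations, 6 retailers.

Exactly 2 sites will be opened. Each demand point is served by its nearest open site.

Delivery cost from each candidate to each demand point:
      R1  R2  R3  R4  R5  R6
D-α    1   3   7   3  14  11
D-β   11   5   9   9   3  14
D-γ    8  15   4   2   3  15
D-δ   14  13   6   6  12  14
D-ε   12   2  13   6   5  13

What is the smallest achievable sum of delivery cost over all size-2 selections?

24

Open {D-α, D-γ}.
  R1→D-α 1, R2→D-α 3, R3→D-γ 4, R4→D-γ 2, R5→D-γ 3, R6→D-α 11  ⇒ total 24.
Compare {D-α, D-β}: total 28.
Compare {D-α, D-ε}: total 29.
No size-2 selection does better; minimum is 24.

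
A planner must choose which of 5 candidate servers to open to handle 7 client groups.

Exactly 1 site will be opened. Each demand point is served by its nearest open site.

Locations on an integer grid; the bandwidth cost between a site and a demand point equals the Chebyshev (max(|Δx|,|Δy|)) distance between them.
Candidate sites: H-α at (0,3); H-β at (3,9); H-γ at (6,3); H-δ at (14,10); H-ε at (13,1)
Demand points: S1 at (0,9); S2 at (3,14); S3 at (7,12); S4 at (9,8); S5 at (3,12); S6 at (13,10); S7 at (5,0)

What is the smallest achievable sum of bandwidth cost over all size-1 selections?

Open {H-β}.
  S1→H-β 3, S2→H-β 5, S3→H-β 4, S4→H-β 6, S5→H-β 3, S6→H-β 10, S7→H-β 9  ⇒ total 40.
Compare {H-γ}: total 50.
Compare {H-δ}: total 59.
No size-1 selection does better; minimum is 40.

40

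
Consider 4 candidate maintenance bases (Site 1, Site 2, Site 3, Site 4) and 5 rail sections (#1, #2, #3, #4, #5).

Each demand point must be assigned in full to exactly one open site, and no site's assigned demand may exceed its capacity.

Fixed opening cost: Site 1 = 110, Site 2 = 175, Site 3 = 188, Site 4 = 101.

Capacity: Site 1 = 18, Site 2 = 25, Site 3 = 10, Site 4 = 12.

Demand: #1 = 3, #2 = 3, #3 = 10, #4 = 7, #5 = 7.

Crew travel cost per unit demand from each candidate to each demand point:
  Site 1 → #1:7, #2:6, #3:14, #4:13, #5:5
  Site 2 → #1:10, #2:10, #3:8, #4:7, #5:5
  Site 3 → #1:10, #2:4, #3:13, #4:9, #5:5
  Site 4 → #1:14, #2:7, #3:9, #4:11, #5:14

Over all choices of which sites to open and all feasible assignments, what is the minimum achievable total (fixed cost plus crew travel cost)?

488

Open {Site 1, Site 2}; cheapest assignment that respects the capacities:
  Site 1 (cap 18, load 13): #1, #2, #5 — cost 3×7 + 3×6 + 7×5 = 74
  Site 2 (cap 25, load 17): #3, #4 — cost 10×8 + 7×7 = 129
  Shipping 203, fixed 285 → total 488.
  Any other capacity-feasible assignment to {Site 1, Site 2} ships for at least 203.
Compare {Site 2, Site 4}: its best feasible assignment gives total 503.
Compare {Site 2, Site 3}: its best feasible assignment gives total 569.
Every other set of open sites that can feasibly serve all demand totals ≥ 503 even under its best assignment. Minimum: 488.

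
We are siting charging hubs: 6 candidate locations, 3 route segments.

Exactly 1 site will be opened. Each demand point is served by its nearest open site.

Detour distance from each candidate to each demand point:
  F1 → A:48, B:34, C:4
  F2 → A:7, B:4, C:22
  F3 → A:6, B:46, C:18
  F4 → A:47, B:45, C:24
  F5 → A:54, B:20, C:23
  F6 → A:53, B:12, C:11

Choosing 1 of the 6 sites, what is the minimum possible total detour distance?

Open {F2}.
  A→F2 7, B→F2 4, C→F2 22  ⇒ total 33.
Compare {F3}: total 70.
Compare {F6}: total 76.
No size-1 selection does better; minimum is 33.

33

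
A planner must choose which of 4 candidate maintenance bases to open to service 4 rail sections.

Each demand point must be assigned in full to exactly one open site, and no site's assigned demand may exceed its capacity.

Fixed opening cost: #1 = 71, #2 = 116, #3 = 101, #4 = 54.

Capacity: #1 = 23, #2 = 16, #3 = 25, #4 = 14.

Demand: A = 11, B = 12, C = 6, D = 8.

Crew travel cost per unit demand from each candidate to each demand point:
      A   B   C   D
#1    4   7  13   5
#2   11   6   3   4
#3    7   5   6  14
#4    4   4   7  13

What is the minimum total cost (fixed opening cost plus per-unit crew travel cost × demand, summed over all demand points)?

352

Open {#1, #3}; cheapest assignment that respects the capacities:
  #1 (cap 23, load 19): A, D — cost 11×4 + 8×5 = 84
  #3 (cap 25, load 18): B, C — cost 12×5 + 6×6 = 96
  Shipping 180, fixed 172 → total 352.
  Any other capacity-feasible assignment to {#1, #3} ships for at least 180.
Compare {#1, #2}: its best feasible assignment gives total 365.
Compare {#1, #2, #4}: its best feasible assignment gives total 383.
Every other set of open sites that can feasibly serve all demand totals ≥ 365 even under its best assignment. Minimum: 352.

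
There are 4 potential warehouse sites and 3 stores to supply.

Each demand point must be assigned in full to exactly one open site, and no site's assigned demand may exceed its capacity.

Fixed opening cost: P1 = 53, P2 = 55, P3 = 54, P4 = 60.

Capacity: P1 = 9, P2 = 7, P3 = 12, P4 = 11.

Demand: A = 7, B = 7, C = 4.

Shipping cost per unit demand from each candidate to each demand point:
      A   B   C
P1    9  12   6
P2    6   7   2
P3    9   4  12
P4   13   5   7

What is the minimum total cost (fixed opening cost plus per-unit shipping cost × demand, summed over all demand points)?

Open {P2, P4}; cheapest assignment that respects the capacities:
  P2 (cap 7, load 7): A — cost 7×6 = 42
  P4 (cap 11, load 11): B, C — cost 7×5 + 4×7 = 63
  Shipping 105, fixed 115 → total 220.
  Any other capacity-feasible assignment to {P2, P4} ships for at least 105.
Compare {P2, P3}: its best feasible assignment gives total 227.
Compare {P1, P4}: its best feasible assignment gives total 239.
Every other set of open sites that can feasibly serve all demand totals ≥ 227 even under its best assignment. Minimum: 220.

220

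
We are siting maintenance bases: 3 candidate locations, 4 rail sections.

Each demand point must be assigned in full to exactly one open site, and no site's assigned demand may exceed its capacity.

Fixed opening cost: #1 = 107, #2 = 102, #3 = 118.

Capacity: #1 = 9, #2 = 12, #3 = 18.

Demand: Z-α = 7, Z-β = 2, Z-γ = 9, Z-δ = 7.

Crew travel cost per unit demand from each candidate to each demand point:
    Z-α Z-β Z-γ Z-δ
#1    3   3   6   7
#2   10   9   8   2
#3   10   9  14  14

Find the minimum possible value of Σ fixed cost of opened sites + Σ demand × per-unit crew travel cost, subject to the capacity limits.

448

Open {#2, #3}; cheapest assignment that respects the capacities:
  #2 (cap 12, load 9): Z-β, Z-δ — cost 2×9 + 7×2 = 32
  #3 (cap 18, load 16): Z-α, Z-γ — cost 7×10 + 9×14 = 196
  Shipping 228, fixed 220 → total 448.
  Any other capacity-feasible assignment to {#2, #3} ships for at least 228.
Compare {#1, #3}: its best feasible assignment gives total 465.
Compare {#1, #2, #3}: its best feasible assignment gives total 483.
Every other set of open sites that can feasibly serve all demand totals ≥ 465 even under its best assignment. Minimum: 448.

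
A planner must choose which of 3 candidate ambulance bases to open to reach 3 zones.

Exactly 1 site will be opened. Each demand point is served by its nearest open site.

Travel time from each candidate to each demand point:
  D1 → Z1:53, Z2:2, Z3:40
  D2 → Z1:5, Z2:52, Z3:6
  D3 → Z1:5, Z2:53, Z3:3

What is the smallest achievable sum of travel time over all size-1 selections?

61

Open {D3}.
  Z1→D3 5, Z2→D3 53, Z3→D3 3  ⇒ total 61.
Compare {D2}: total 63.
Compare {D1}: total 95.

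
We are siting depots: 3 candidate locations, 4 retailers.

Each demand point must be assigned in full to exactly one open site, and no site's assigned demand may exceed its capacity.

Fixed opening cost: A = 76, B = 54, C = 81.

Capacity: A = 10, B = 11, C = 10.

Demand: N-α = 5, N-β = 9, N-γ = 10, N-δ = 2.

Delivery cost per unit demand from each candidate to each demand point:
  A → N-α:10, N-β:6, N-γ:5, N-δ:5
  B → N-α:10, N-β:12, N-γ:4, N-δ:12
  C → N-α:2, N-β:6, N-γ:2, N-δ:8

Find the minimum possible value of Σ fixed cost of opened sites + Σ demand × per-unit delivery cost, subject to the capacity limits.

331

Open {A, B, C}; cheapest assignment that respects the capacities:
  A (cap 10, load 9): N-β — cost 9×6 = 54
  B (cap 11, load 10): N-γ — cost 10×4 = 40
  C (cap 10, load 7): N-α, N-δ — cost 5×2 + 2×8 = 26
  Shipping 120, fixed 211 → total 331.
  Any other capacity-feasible assignment to {A, B, C} ships for at least 120.
Total demand is 26 and no other set of sites has combined capacity ≥ 26, so {A, B, C} is the only feasible choice of open sites. Minimum: 331.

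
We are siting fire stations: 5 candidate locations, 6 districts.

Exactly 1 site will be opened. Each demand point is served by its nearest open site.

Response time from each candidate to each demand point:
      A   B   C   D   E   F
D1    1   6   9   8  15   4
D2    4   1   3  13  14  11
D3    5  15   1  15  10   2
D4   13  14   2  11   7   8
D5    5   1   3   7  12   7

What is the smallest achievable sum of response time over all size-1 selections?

Open {D5}.
  A→D5 5, B→D5 1, C→D5 3, D→D5 7, E→D5 12, F→D5 7  ⇒ total 35.
Compare {D1}: total 43.
Compare {D2}: total 46.
No size-1 selection does better; minimum is 35.

35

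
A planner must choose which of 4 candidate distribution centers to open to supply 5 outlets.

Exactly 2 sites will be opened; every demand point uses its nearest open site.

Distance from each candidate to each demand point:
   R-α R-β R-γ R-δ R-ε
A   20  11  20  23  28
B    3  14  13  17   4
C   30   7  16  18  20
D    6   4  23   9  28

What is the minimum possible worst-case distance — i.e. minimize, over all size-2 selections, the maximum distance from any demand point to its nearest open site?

Open {B, D}.
  Farthest demand point is R-γ at distance 13 (to B); all others are ≤ 13.
With {A, B} the worst case is 17.
With {B, C} the worst case is 17.
No size-2 selection achieves below 13.

13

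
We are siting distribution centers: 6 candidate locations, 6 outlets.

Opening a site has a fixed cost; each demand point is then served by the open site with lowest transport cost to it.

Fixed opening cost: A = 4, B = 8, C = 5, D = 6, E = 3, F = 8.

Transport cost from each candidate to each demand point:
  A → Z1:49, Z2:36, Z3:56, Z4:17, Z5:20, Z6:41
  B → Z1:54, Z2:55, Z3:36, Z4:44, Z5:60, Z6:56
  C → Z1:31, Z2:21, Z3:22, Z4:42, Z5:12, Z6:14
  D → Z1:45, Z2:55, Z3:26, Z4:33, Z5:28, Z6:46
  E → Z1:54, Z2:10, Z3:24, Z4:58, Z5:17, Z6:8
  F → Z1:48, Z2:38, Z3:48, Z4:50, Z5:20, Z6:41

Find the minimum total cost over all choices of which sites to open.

Open {A, C, E}: assign each demand point to its cheapest open site.
  Z1→C 31, Z2→E 10, Z3→C 22, Z4→A 17, Z5→C 12, Z6→E 8
  transport cost 100, fixed 12 → total 112.
Compare {A, C, D, E}: transport cost 100 + fixed 18 = 118.
Compare {A, B, C, E}: transport cost 100 + fixed 20 = 120.
Compare {A, C, E, F}: transport cost 100 + fixed 20 = 120.
All other subsets cost ≥ 118. Minimum total cost: 112.

112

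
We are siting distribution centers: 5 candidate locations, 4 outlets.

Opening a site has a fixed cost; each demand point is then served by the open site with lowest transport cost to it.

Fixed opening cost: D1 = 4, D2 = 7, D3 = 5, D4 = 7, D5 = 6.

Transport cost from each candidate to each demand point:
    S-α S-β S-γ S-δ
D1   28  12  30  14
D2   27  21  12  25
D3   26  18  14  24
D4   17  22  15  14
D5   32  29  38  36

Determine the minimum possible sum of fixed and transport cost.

69

Open {D1, D4}: assign each demand point to its cheapest open site.
  S-α→D4 17, S-β→D1 12, S-γ→D4 15, S-δ→D1 14
  transport cost 58, fixed 11 → total 69.
Compare {D1, D2, D4}: transport cost 55 + fixed 18 = 73.
Compare {D1, D3, D4}: transport cost 57 + fixed 16 = 73.
Compare {D4}: transport cost 68 + fixed 7 = 75.
All other subsets cost ≥ 73. Minimum total cost: 69.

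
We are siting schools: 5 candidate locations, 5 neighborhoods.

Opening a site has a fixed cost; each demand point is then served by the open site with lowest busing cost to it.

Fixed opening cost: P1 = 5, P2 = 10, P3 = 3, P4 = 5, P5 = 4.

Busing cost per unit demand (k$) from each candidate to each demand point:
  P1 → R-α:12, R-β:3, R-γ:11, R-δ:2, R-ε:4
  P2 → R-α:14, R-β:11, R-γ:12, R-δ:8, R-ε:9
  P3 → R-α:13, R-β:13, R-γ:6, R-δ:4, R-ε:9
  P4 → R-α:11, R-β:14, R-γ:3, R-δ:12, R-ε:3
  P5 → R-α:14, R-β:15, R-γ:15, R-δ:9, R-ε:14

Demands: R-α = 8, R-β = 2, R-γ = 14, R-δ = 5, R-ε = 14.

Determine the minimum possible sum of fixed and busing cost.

Open {P1, P4}: assign each demand point to its cheapest open site.
  R-α→P4 8×11=88, R-β→P1 2×3=6, R-γ→P4 14×3=42, R-δ→P1 5×2=10, R-ε→P4 14×3=42
  busing cost 188, fixed 10 → total 198.
Compare {P1, P3, P4}: busing cost 188 + fixed 13 = 201.
Compare {P1, P4, P5}: busing cost 188 + fixed 14 = 202.
Compare {P1, P3, P4, P5}: busing cost 188 + fixed 17 = 205.
All other subsets cost ≥ 201. Minimum total cost: 198.

198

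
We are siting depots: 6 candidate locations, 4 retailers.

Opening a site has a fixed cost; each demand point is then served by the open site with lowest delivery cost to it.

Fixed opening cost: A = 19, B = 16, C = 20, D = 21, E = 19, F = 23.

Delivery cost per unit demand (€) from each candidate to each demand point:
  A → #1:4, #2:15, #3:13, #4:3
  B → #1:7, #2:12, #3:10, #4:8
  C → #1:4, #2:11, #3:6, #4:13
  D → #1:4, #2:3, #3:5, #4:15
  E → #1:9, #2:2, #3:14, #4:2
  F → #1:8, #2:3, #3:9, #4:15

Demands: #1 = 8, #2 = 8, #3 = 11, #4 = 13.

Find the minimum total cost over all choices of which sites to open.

169

Open {D, E}: assign each demand point to its cheapest open site.
  #1→D 8×4=32, #2→E 8×2=16, #3→D 11×5=55, #4→E 13×2=26
  delivery cost 129, fixed 40 → total 169.
Compare {C, E}: delivery cost 140 + fixed 39 = 179.
Compare {B, D, E}: delivery cost 129 + fixed 56 = 185.
Compare {A, D, E}: delivery cost 129 + fixed 59 = 188.
All other subsets cost ≥ 179. Minimum total cost: 169.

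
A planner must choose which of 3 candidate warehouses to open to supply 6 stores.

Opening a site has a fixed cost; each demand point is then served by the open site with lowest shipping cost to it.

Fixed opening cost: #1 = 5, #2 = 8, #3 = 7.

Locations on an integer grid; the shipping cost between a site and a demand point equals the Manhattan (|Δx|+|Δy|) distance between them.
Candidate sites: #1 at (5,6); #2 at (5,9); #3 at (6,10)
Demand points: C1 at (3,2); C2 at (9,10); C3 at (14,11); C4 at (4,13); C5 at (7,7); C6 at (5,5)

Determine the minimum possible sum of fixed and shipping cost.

Open {#1, #3}: assign each demand point to its cheapest open site.
  C1→#1 6, C2→#3 3, C3→#3 9, C4→#3 5, C5→#1 3, C6→#1 1
  shipping cost 27, fixed 12 → total 39.
Compare {#1, #2}: shipping cost 31 + fixed 13 = 44.
Compare {#1}: shipping cost 40 + fixed 5 = 45.
Compare {#3}: shipping cost 38 + fixed 7 = 45.
All other subsets cost ≥ 44. Minimum total cost: 39.

39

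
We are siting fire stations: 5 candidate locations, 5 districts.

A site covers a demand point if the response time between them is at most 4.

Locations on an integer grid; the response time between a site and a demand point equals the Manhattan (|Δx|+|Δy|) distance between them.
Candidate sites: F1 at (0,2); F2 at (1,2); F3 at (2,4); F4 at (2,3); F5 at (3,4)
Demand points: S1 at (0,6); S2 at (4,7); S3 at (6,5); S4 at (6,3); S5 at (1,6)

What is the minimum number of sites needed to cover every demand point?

Coverage sets (demand points within 4 of each site):
  F1: {S1}
  F2: {S5}
  F3: {S1, S5}
  F4: {S4, S5}
  F5: {S2, S3, S4, S5}
No single site covers all 5 demand points.
But {F1, F5} covers everything, so the minimum is 2.

2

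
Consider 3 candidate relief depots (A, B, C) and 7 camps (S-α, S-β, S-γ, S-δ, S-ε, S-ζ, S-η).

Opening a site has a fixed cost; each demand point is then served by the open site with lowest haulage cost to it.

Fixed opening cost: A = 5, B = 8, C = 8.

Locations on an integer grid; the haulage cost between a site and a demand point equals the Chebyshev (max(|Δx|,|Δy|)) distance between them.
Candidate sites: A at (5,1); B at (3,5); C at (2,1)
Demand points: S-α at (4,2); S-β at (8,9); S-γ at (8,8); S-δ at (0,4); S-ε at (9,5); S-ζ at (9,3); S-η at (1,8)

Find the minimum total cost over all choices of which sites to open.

38

Open {A, B}: assign each demand point to its cheapest open site.
  S-α→A 1, S-β→B 5, S-γ→B 5, S-δ→B 3, S-ε→A 4, S-ζ→A 4, S-η→B 3
  haulage cost 25, fixed 13 → total 38.
Compare {B}: haulage cost 31 + fixed 8 = 39.
Compare {A}: haulage cost 36 + fixed 5 = 41.
Compare {B, C}: haulage cost 30 + fixed 16 = 46.
All other subsets cost ≥ 39. Minimum total cost: 38.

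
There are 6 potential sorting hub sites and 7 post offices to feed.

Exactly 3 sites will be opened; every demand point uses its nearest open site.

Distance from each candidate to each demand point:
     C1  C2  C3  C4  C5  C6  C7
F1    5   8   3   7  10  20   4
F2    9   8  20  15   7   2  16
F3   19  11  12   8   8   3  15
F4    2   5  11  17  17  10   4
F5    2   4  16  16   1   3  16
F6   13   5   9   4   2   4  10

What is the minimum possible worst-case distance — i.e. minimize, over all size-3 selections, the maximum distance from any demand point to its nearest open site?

Open {F1, F5, F6}.
  Farthest demand point is C2 at distance 4 (to F5); all others are ≤ 4.
With {F1, F2, F6} the worst case is 5.
With {F1, F3, F6} the worst case is 5.
No size-3 selection achieves below 4.

4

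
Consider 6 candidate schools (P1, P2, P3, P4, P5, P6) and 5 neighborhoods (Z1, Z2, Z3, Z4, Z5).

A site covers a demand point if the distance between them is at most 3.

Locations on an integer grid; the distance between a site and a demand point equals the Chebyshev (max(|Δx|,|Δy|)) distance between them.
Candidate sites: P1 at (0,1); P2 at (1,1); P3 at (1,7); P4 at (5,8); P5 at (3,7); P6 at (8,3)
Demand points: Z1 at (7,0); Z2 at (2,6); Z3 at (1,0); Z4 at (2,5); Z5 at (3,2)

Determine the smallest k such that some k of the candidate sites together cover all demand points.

3

Coverage sets (demand points within 3 of each site):
  P1: {Z3, Z5}
  P2: {Z3, Z5}
  P3: {Z2, Z4}
  P4: {Z2, Z4}
  P5: {Z2, Z4}
  P6: {Z1}
No 2 sites suffice: every size-2 union leaves at least one demand point uncovered.
But {P1, P3, P6} covers everything, so the minimum is 3.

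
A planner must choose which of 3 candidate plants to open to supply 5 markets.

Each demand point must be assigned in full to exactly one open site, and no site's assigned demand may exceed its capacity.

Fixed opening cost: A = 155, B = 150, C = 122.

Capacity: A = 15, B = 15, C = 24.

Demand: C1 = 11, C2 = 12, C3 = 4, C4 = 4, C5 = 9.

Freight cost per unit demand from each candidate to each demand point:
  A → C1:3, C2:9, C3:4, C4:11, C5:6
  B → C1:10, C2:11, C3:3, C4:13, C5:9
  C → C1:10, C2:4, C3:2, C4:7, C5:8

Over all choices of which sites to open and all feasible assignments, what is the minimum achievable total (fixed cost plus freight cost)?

625

Open {A, B, C}; cheapest assignment that respects the capacities:
  A (cap 15, load 11): C1 — cost 11×3 = 33
  B (cap 15, load 9): C5 — cost 9×9 = 81
  C (cap 24, load 20): C2, C3, C4 — cost 12×4 + 4×2 + 4×7 = 84
  Shipping 198, fixed 427 → total 625.
  Any other capacity-feasible assignment to {A, B, C} ships for at least 198.
Total demand is 40 and no other set of sites has combined capacity ≥ 40, so {A, B, C} is the only feasible choice of open sites. Minimum: 625.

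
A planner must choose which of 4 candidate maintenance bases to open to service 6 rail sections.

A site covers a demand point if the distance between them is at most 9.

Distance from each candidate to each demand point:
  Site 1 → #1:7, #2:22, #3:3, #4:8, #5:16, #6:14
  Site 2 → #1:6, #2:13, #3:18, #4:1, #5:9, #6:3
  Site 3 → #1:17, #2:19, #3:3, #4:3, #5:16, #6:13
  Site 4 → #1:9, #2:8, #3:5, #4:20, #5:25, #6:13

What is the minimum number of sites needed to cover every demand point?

2

Coverage sets (demand points within 9 of each site):
  Site 1: {#1, #3, #4}
  Site 2: {#1, #4, #5, #6}
  Site 3: {#3, #4}
  Site 4: {#1, #2, #3}
No single site covers all 6 demand points.
But {Site 2, Site 4} covers everything, so the minimum is 2.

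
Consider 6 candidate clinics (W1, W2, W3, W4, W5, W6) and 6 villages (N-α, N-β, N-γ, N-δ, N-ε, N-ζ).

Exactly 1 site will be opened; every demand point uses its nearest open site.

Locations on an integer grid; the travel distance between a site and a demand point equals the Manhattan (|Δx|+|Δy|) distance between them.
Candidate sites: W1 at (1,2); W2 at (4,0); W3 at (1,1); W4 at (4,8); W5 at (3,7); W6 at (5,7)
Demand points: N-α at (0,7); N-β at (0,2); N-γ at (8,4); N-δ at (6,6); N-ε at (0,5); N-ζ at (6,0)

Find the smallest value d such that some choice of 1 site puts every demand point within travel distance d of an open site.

Open {W1}.
  Farthest demand point is N-γ at travel distance 9 (to W1); all others are ≤ 9.
With {W3} the worst case is 10.
With {W4} the worst case is 10.
No size-1 selection achieves below 9.

9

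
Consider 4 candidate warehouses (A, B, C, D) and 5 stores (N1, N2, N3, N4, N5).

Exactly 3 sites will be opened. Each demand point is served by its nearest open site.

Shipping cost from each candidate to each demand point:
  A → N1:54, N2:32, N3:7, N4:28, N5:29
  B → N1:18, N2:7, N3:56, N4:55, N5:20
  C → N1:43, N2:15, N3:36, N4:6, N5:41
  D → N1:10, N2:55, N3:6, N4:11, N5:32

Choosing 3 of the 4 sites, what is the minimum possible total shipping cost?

49

Open {B, C, D}.
  N1→D 10, N2→B 7, N3→D 6, N4→C 6, N5→B 20  ⇒ total 49.
Compare {A, B, D}: total 54.
Compare {A, B, C}: total 58.
No size-3 selection does better; minimum is 49.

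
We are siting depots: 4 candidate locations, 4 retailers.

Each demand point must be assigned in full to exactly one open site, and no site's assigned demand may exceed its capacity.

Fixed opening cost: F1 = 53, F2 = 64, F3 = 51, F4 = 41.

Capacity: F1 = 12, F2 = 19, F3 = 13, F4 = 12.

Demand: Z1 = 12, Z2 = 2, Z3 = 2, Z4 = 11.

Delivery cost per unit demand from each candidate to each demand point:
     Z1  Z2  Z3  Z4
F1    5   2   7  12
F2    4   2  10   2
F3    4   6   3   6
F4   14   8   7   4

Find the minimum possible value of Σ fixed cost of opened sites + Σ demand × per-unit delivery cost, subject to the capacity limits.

Open {F2, F3}; cheapest assignment that respects the capacities:
  F2 (cap 19, load 15): Z2, Z3, Z4 — cost 2×2 + 2×10 + 11×2 = 46
  F3 (cap 13, load 12): Z1 — cost 12×4 = 48
  Shipping 94, fixed 115 → total 209.
  Any other capacity-feasible assignment to {F2, F3} ships for at least 94.
Compare {F2, F4}: its best feasible assignment gives total 221.
Compare {F1, F2}: its best feasible assignment gives total 223.
Every other set of open sites that can feasibly serve all demand totals ≥ 221 even under its best assignment. Minimum: 209.

209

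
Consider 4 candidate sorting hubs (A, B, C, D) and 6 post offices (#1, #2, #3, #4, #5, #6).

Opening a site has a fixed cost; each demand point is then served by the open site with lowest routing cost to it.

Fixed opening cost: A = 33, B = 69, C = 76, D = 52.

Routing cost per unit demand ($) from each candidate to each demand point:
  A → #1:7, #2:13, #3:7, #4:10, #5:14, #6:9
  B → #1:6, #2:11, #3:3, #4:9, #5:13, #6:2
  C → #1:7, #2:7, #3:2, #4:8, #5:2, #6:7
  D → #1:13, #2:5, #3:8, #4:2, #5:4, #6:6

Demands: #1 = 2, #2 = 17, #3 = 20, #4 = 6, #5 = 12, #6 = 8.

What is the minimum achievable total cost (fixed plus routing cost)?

351

Open {C, D}: assign each demand point to its cheapest open site.
  #1→C 2×7=14, #2→D 17×5=85, #3→C 20×2=40, #4→D 6×2=12, #5→C 12×2=24, #6→D 8×6=48
  routing cost 223, fixed 128 → total 351.
Compare {B, D}: routing cost 233 + fixed 121 = 354.
Compare {C}: routing cost 301 + fixed 76 = 377.
Compare {A, C, D}: routing cost 223 + fixed 161 = 384.
All other subsets cost ≥ 354. Minimum total cost: 351.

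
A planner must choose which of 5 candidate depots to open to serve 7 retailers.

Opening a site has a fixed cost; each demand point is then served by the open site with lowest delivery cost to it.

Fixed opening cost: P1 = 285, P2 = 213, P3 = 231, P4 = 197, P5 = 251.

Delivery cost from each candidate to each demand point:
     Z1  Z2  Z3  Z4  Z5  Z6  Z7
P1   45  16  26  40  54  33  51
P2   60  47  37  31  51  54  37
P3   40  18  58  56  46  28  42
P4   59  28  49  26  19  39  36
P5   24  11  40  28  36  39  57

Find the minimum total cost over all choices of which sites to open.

Open {P4}: assign each demand point to its cheapest open site.
  Z1→P4 59, Z2→P4 28, Z3→P4 49, Z4→P4 26, Z5→P4 19, Z6→P4 39, Z7→P4 36
  delivery cost 256, fixed 197 → total 453.
Compare {P5}: delivery cost 235 + fixed 251 = 486.
Compare {P3}: delivery cost 288 + fixed 231 = 519.
Compare {P2}: delivery cost 317 + fixed 213 = 530.
All other subsets cost ≥ 486. Minimum total cost: 453.

453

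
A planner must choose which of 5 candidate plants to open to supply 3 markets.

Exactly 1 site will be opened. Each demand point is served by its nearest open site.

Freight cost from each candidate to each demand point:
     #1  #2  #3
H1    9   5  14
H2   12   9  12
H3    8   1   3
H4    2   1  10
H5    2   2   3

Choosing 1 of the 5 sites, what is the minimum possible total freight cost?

Open {H5}.
  #1→H5 2, #2→H5 2, #3→H5 3  ⇒ total 7.
Compare {H3}: total 12.
Compare {H4}: total 13.
No size-1 selection does better; minimum is 7.

7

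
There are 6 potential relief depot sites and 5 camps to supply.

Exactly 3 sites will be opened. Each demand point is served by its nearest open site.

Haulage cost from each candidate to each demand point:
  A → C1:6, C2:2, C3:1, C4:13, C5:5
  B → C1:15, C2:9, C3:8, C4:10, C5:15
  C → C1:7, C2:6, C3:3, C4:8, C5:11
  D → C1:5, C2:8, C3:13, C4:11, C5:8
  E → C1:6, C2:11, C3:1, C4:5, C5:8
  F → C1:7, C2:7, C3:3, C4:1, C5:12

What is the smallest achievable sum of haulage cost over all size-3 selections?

14

Open {A, D, F}.
  C1→D 5, C2→A 2, C3→A 1, C4→F 1, C5→A 5  ⇒ total 14.
Compare {A, B, F}: total 15.
Compare {A, C, F}: total 15.
No size-3 selection does better; minimum is 14.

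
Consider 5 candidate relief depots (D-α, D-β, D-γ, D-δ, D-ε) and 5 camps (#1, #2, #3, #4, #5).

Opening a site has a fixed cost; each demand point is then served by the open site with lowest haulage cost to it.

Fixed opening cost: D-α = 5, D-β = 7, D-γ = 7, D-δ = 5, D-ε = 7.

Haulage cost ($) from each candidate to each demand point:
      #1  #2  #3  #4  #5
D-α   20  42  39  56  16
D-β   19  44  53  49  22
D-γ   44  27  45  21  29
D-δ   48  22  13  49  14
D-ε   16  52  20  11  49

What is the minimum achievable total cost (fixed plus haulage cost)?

88

Open {D-δ, D-ε}: assign each demand point to its cheapest open site.
  #1→D-ε 16, #2→D-δ 22, #3→D-δ 13, #4→D-ε 11, #5→D-δ 14
  haulage cost 76, fixed 12 → total 88.
Compare {D-α, D-δ, D-ε}: haulage cost 76 + fixed 17 = 93.
Compare {D-β, D-δ, D-ε}: haulage cost 76 + fixed 19 = 95.
Compare {D-γ, D-δ, D-ε}: haulage cost 76 + fixed 19 = 95.
All other subsets cost ≥ 93. Minimum total cost: 88.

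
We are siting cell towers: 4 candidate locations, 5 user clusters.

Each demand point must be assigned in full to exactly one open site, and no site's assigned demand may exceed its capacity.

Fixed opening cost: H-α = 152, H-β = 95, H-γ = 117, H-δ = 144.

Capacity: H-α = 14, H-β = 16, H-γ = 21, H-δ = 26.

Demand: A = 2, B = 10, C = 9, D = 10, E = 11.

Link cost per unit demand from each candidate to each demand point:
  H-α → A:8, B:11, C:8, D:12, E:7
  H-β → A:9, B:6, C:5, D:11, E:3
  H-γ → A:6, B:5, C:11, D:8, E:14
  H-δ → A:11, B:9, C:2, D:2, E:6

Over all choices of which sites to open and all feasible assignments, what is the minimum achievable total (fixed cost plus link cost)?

Open {H-β, H-γ, H-δ}; cheapest assignment that respects the capacities:
  H-β (cap 16, load 11): E — cost 11×3 = 33
  H-γ (cap 21, load 12): A, B — cost 2×6 + 10×5 = 62
  H-δ (cap 26, load 19): C, D — cost 9×2 + 10×2 = 38
  Shipping 133, fixed 356 → total 489.
  Any other capacity-feasible assignment to {H-β, H-γ, H-δ} ships for at least 133.
Compare {H-γ, H-δ}: its best feasible assignment gives total 497.
Compare {H-α, H-β, H-δ}: its best feasible assignment gives total 582.
Every other set of open sites that can feasibly serve all demand totals ≥ 497 even under its best assignment. Minimum: 489.

489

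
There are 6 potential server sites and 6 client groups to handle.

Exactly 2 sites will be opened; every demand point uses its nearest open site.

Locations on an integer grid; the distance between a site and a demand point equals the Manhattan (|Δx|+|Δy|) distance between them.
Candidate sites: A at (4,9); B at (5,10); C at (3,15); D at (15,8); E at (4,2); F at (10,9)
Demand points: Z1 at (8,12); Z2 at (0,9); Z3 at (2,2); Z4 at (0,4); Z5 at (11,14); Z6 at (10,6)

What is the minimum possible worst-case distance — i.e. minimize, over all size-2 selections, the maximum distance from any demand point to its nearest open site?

9

Open {A, C}.
  Farthest demand point is Z3 at distance 9 (to A); all others are ≤ 9.
With {A, F} the worst case is 9.
With {A, B} the worst case is 10.
No size-2 selection achieves below 9.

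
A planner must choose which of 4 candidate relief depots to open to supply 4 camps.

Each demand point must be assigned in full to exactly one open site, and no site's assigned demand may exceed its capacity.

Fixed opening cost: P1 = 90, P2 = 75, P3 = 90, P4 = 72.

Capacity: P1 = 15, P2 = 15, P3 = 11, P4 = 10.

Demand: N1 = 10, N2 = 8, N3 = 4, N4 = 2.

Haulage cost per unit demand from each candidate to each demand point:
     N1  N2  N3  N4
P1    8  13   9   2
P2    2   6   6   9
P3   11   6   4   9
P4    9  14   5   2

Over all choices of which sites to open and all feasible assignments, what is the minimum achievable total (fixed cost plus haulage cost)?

Open {P2, P3}; cheapest assignment that respects the capacities:
  P2 (cap 15, load 14): N1, N3 — cost 10×2 + 4×6 = 44
  P3 (cap 11, load 10): N2, N4 — cost 8×6 + 2×9 = 66
  Shipping 110, fixed 165 → total 275.
  Any other capacity-feasible assignment to {P2, P3} ships for at least 110.
Compare {P2, P4}: its best feasible assignment gives total 307.
Compare {P1, P2}: its best feasible assignment gives total 317.
Every other set of open sites that can feasibly serve all demand totals ≥ 307 even under its best assignment. Minimum: 275.

275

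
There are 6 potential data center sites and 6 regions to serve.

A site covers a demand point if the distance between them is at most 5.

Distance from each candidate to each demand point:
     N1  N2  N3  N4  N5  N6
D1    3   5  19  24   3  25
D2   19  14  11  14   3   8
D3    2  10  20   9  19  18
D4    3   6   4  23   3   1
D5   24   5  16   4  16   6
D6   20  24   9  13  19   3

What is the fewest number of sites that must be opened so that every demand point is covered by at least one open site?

2

Coverage sets (demand points within 5 of each site):
  D1: {N1, N2, N5}
  D2: {N5}
  D3: {N1}
  D4: {N1, N3, N5, N6}
  D5: {N2, N4}
  D6: {N6}
No single site covers all 6 demand points.
But {D4, D5} covers everything, so the minimum is 2.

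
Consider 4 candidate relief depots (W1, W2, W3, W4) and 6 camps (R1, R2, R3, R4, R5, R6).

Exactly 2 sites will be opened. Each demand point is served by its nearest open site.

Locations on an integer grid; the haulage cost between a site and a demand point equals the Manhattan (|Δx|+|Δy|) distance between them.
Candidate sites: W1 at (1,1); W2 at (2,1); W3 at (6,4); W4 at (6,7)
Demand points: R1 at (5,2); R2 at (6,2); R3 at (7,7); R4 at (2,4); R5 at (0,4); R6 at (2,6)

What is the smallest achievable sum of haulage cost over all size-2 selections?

21

Open {W3, W4}.
  R1→W3 3, R2→W3 2, R3→W4 1, R4→W3 4, R5→W3 6, R6→W4 5  ⇒ total 21.
Compare {W2, W3}: total 22.
Compare {W1, W3}: total 23.
No size-2 selection does better; minimum is 21.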